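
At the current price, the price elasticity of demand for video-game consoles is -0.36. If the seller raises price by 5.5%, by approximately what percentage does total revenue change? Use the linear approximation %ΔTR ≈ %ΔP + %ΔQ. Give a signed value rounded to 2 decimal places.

%ΔQ ≈ Ed × %ΔP = (-0.36) × (+5.5%) = -1.9800%
%ΔTR ≈ %ΔP + %ΔQ = (+5.5%) + (-1.9800%) = +3.5200%

+3.52%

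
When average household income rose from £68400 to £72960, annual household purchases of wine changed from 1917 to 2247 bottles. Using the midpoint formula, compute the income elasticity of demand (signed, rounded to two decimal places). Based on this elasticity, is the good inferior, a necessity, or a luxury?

%ΔQ = (2247 − 1917)/[( 1917 + 2247)/2] = 330/2082 = 0.158501…
%ΔIncome = (72960 − 68400)/[( 68400 + 72960)/2] = 4560/70680 = 0.064516…
E_income = (330/2082) / (4560/70680) = 2.4567…
E_income > 1 ⇒ normal good, luxury.

2.46; luxury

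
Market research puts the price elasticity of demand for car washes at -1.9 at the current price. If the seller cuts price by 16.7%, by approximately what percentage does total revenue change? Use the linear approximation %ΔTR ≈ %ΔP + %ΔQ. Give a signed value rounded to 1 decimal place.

+15.0%

%ΔQ ≈ Ed × %ΔP = (-1.9) × (-16.7%) = +31.7300%
%ΔTR ≈ %ΔP + %ΔQ = (-16.7%) + (+31.7300%) = +15.0300%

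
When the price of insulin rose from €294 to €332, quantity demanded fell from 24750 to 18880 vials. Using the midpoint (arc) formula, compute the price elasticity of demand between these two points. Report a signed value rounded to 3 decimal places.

%ΔQ = (18880 − 24750) / [(24750 + 18880)/2] = -5870/21815 = -0.269080…
%ΔP = (332 − 294) / [(294 + 332)/2] = 38/313 = 0.121405…
Arc Ed = %ΔQ / %ΔP = (-5870/21815) / (38/313) = -2.21637…

-2.216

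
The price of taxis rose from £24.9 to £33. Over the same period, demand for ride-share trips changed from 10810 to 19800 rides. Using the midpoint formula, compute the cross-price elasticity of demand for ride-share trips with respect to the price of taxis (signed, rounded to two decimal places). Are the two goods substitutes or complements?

%ΔQ_{ride-share trips} = (19800 − 10810)/avg = 8990/15305 = 0.587389…
%ΔP_{taxis} = (33 − 24.9)/avg = 8.1/28.95 = 0.279792…
E_cross = (8990/15305) / (8.1/28.95) = 2.0993…
E_cross > 0 ⇒ the goods are substitutes.

2.10; substitutes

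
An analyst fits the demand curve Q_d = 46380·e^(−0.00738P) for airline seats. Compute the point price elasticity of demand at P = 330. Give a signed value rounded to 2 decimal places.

dQ_d/dP = −0.00738·Q_d = -29.9714. At P = 330, Q_d = 4061.16.
Ed = (dQ_d/dP)·(P/Q_d) = (-29.9714) × (330/4061.16) = -2.4354

-2.44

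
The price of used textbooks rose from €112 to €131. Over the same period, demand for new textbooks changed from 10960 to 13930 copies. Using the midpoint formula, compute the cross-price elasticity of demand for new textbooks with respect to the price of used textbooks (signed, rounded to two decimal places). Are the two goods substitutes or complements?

1.53; substitutes

%ΔQ_{new textbooks} = (13930 − 10960)/avg = 2970/12445 = 0.238650…
%ΔP_{used textbooks} = (131 − 112)/avg = 19/121.5 = 0.156378…
E_cross = (2970/12445) / (19/121.5) = 1.5261…
E_cross > 0 ⇒ the goods are substitutes.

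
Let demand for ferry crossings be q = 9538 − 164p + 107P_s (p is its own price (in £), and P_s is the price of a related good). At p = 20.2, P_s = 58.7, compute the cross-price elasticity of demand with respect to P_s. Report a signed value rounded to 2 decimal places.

At the given values, q = 9538 − 164(20.2) + 107(58.7) = 12506.1.
∂q/∂P_s = 107.
E = (107) × (58.7/12506.1) = 0.5022…

0.50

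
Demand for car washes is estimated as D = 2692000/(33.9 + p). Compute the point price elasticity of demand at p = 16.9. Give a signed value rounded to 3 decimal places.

-0.333

dD/dp = −2692000/(33.9 + p)² = -1043.15. At p = 16.9, D = 52992.1.
Ed = (dD/dp)·(p/D) = (-1043.15) × (16.9/52992.1) = -0.33267…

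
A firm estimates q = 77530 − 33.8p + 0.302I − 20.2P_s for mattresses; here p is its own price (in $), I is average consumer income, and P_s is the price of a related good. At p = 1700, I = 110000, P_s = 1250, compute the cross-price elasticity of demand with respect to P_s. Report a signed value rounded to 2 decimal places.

At the given values, q = 77530 − 33.8(1700) + 0.302(110000) − 20.2(1250) = 28040.
∂q/∂P_s = -20.2.
E = (-20.2) × (1250/28040) = -0.9004…

-0.90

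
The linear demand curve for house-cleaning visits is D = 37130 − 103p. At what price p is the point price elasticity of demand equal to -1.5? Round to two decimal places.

216.29

Ed = −103p/(37130 − 103p). Set this equal to -1.5:
103p = 1.5·(37130 − 103p) ⇒ 103p(1 + 1.5) = 1.5·37130
p = 1.5·37130 / (103·2.5) = 216.2912…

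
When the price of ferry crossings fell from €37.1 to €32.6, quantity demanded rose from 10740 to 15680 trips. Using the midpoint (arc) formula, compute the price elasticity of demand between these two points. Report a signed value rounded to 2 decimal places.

-2.90

%ΔQ = (15680 − 10740) / [(10740 + 15680)/2] = 4940/13210 = 0.373959…
%ΔP = (32.6 − 37.1) / [(37.1 + 32.6)/2] = -4.5/34.85 = -0.129124…
Arc Ed = %ΔQ / %ΔP = (4940/13210) / (-4.5/34.85) = -2.8961…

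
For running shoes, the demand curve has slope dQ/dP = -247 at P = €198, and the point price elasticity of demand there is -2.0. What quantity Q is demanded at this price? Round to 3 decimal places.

24453.000

Ed = (dQ/dP)·(P/Q) ⇒ Q = (dQ/dP)·P/Ed = (-247)·198/(-2.0) = 24453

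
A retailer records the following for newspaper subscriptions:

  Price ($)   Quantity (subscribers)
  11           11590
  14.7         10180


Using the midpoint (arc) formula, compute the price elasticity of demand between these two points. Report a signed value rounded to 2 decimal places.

-0.45

%ΔQ = (10180 − 11590) / [(11590 + 10180)/2] = -1410/10885 = -0.129536…
%ΔP = (14.7 − 11) / [(11 + 14.7)/2] = 3.7/12.85 = 0.287937…
Arc Ed = %ΔQ / %ΔP = (-1410/10885) / (3.7/12.85) = -0.4498…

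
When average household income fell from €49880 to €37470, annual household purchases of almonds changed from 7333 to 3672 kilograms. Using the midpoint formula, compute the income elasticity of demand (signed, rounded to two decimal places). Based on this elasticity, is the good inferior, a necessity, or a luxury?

%ΔQ = (3672 − 7333)/[( 7333 + 3672)/2] = -3661/5502.5 = -0.665333…
%ΔIncome = (37470 − 49880)/[( 49880 + 37470)/2] = -12410/43675 = -0.284144…
E_income = (-3661/5502.5) / (-12410/43675) = 2.3415…
E_income > 1 ⇒ normal good, luxury.

2.34; luxury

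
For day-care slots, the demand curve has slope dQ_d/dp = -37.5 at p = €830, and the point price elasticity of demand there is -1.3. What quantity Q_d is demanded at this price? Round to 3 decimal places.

Ed = (dQ_d/dp)·(p/Q_d) ⇒ Q_d = (dQ_d/dp)·p/Ed = (-37.5)·830/(-1.3) = 23942.30769…

23942.308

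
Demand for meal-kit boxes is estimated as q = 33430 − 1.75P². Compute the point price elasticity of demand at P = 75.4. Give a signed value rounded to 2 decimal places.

-0.85

dq/dP = −2·1.75·P = -263.9. At P = 75.4, q = 23480.97.
Ed = (dq/dP)·(P/q) = (-263.9) × (75.4/23480.97) = -0.8474…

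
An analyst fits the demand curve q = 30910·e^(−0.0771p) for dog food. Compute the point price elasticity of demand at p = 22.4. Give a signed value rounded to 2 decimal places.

dq/dp = −0.0771·q = -423.75. At p = 22.4, q = 5496.11.
Ed = (dq/dp)·(p/q) = (-423.75) × (22.4/5496.11) = -1.7270…

-1.73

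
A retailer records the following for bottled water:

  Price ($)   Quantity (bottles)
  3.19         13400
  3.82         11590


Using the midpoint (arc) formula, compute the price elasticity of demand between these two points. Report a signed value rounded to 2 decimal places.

-0.81

%ΔQ = (11590 − 13400) / [(13400 + 11590)/2] = -1810/12495 = -0.144857…
%ΔP = (3.82 − 3.19) / [(3.19 + 3.82)/2] = 0.63/3.505 = 0.179743…
Arc Ed = %ΔQ / %ΔP = (-1810/12495) / (0.63/3.505) = -0.8059…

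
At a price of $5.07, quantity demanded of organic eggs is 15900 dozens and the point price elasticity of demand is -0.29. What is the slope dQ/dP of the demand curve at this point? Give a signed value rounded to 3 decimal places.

-909.467

Ed = (dQ/dP)·(P/Q) ⇒ dQ/dP = Ed·Q/P = (-0.29)·15900/5.07 = -909.46745…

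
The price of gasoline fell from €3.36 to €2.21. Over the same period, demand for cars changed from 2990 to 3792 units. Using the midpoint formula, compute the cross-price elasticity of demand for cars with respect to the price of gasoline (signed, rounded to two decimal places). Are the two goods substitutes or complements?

-0.57; complements

%ΔQ_{cars} = (3792 − 2990)/avg = 802/3391 = 0.236508…
%ΔP_{gasoline} = (2.21 − 3.36)/avg = -1.15/2.785 = -0.412926…
E_cross = (802/3391) / (-1.15/2.785) = -0.5727…
E_cross < 0 ⇒ the goods are complements.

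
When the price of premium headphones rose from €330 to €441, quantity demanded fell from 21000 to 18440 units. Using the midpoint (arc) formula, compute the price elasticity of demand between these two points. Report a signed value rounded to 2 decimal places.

-0.45

%ΔQ = (18440 − 21000) / [(21000 + 18440)/2] = -2560/19720 = -0.129817…
%ΔP = (441 − 330) / [(330 + 441)/2] = 111/385.5 = 0.287937…
Arc Ed = %ΔQ / %ΔP = (-2560/19720) / (111/385.5) = -0.4508…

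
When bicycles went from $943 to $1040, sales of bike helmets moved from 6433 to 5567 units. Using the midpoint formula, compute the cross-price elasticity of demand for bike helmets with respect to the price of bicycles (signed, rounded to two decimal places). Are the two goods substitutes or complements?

%ΔQ_{bike helmets} = (5567 − 6433)/avg = -866/6000 = -0.144333…
%ΔP_{bicycles} = (1040 − 943)/avg = 97/991.5 = 0.097831…
E_cross = (-866/6000) / (97/991.5) = -1.4753…
E_cross < 0 ⇒ the goods are complements.

-1.48; complements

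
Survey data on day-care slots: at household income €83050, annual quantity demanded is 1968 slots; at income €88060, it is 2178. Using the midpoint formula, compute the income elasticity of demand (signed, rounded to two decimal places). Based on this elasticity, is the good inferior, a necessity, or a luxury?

%ΔQ = (2178 − 1968)/[( 1968 + 2178)/2] = 210/2073 = 0.101302…
%ΔIncome = (88060 − 83050)/[( 83050 + 88060)/2] = 5010/85555 = 0.058558…
E_income = (210/2073) / (5010/85555) = 1.7299…
E_income > 1 ⇒ normal good, luxury.

1.73; luxury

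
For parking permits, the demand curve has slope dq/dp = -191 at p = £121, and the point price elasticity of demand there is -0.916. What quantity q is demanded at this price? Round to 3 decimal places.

25230.349

Ed = (dq/dp)·(p/q) ⇒ q = (dq/dp)·p/Ed = (-191)·121/(-0.916) = 25230.34934…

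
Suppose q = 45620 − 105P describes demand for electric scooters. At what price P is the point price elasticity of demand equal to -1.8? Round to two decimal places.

279.31

Ed = −105P/(45620 − 105P). Set this equal to -1.8:
105P = 1.8·(45620 − 105P) ⇒ 105P(1 + 1.8) = 1.8·45620
P = 1.8·45620 / (105·2.8) = 279.3061…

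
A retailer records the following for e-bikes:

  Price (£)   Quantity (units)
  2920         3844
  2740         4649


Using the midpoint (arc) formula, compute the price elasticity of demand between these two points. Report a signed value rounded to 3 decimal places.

-2.980

%ΔQ = (4649 − 3844) / [(3844 + 4649)/2] = 805/4246.5 = 0.189567…
%ΔP = (2740 − 2920) / [(2920 + 2740)/2] = -180/2830 = -0.063604…
Arc Ed = %ΔQ / %ΔP = (805/4246.5) / (-180/2830) = -2.98042…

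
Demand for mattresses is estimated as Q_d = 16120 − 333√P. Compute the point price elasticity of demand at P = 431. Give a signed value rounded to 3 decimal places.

-0.375

dQ_d/dP = −333/(2√P) = -8.02002. At P = 431, Q_d = 9206.74.
Ed = (dQ_d/dP)·(P/Q_d) = (-8.02002) × (431/9206.74) = -0.37544…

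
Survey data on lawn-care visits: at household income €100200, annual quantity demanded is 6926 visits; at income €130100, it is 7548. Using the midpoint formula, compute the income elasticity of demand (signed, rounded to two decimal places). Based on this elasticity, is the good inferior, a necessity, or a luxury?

%ΔQ = (7548 − 6926)/[( 6926 + 7548)/2] = 622/7237 = 0.085947…
%ΔIncome = (130100 − 100200)/[( 100200 + 130100)/2] = 29900/115150 = 0.259661…
E_income = (622/7237) / (29900/115150) = 0.3309…
0 < E_income < 1 ⇒ normal good, necessity.

0.33; necessity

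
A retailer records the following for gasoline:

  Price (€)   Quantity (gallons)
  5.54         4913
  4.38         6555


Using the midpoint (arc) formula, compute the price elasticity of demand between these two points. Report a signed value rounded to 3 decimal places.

-1.224

%ΔQ = (6555 − 4913) / [(4913 + 6555)/2] = 1642/5734 = 0.286362…
%ΔP = (4.38 − 5.54) / [(5.54 + 4.38)/2] = -1.16/4.96 = -0.233870…
Arc Ed = %ΔQ / %ΔP = (1642/5734) / (-1.16/4.96) = -1.22444…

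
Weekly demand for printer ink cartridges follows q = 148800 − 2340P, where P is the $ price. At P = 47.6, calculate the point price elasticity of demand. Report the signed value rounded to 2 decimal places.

dq/dP = −2340. At P = 47.6, q = 148800 − 2340(47.6) = 37416.
Ed = (dq/dP)·(P/q) = −2340 × (47.6/37416) = -2.9769…

-2.98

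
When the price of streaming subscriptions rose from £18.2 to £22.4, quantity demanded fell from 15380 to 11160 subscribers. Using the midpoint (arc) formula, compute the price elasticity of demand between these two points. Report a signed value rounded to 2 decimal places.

%ΔQ = (11160 − 15380) / [(15380 + 11160)/2] = -4220/13270 = -0.318010…
%ΔP = (22.4 − 18.2) / [(18.2 + 22.4)/2] = 4.2/20.3 = 0.206896…
Arc Ed = %ΔQ / %ΔP = (-4220/13270) / (4.2/20.3) = -1.5370…

-1.54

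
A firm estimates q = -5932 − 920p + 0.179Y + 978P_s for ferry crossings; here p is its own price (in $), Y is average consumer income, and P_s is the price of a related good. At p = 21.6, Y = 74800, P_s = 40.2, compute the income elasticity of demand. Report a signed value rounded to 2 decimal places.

0.50

At the given values, q = -5932 − 920(21.6) + 0.179(74800) + 978(40.2) = 26900.8.
∂q/∂Y = 0.179.
E = (0.179) × (74800/26900.8) = 0.4977…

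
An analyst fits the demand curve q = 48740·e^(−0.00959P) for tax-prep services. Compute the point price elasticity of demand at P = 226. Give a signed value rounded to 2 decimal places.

dq/dP = −0.00959·q = -53.5107. At P = 226, q = 5579.84.
Ed = (dq/dP)·(P/q) = (-53.5107) × (226/5579.84) = -2.1673…

-2.17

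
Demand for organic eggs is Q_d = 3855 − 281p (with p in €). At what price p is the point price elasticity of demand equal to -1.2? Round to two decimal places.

Ed = −281p/(3855 − 281p). Set this equal to -1.2:
281p = 1.2·(3855 − 281p) ⇒ 281p(1 + 1.2) = 1.2·3855
p = 1.2·3855 / (281·2.2) = 7.4830…

7.48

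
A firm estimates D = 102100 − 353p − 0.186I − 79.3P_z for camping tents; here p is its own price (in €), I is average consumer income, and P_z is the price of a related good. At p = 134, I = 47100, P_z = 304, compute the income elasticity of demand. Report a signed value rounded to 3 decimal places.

At the given values, D = 102100 − 353(134) − 0.186(47100) − 79.3(304) = 21930.2.
∂D/∂I = -0.186.
E = (-0.186) × (47100/21930.2) = -0.39947…

-0.399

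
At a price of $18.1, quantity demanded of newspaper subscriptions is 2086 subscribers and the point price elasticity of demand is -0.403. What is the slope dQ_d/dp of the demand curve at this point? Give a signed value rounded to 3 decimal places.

Ed = (dQ_d/dp)·(p/Q_d) ⇒ dQ_d/dp = Ed·Q_d/p = (-0.403)·2086/18.1 = -46.44519…

-46.445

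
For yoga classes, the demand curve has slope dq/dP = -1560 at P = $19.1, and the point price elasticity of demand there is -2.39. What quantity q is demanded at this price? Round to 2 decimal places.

Ed = (dq/dP)·(P/q) ⇒ q = (dq/dP)·P/Ed = (-1560)·19.1/(-2.39) = 12466.9456…

12466.95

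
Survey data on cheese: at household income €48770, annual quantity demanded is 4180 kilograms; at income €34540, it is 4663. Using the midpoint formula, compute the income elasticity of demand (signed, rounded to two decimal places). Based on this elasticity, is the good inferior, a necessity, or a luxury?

-0.32; inferior

%ΔQ = (4663 − 4180)/[( 4180 + 4663)/2] = 483/4421.5 = 0.109238…
%ΔIncome = (34540 − 48770)/[( 48770 + 34540)/2] = -14230/41655 = -0.341615…
E_income = (483/4421.5) / (-14230/41655) = -0.3197…
E_income < 0 ⇒ inferior good.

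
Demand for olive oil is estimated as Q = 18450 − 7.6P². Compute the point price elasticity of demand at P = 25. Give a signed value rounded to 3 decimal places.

-0.693

dQ/dP = −2·7.6·P = -380. At P = 25, Q = 13700.
Ed = (dQ/dP)·(P/Q) = (-380) × (25/13700) = -0.69343…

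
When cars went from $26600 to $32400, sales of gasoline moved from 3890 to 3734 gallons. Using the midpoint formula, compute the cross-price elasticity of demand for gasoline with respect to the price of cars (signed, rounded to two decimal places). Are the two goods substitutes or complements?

-0.21; complements

%ΔQ_{gasoline} = (3734 − 3890)/avg = -156/3812 = -0.040923…
%ΔP_{cars} = (32400 − 26600)/avg = 5800/29500 = 0.196610…
E_cross = (-156/3812) / (5800/29500) = -0.2081…
E_cross < 0 ⇒ the goods are complements.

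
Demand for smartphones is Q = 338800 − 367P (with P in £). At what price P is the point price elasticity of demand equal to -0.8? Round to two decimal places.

Ed = −367P/(338800 − 367P). Set this equal to -0.8:
367P = 0.8·(338800 − 367P) ⇒ 367P(1 + 0.8) = 0.8·338800
P = 0.8·338800 / (367·1.8) = 410.2936…

410.29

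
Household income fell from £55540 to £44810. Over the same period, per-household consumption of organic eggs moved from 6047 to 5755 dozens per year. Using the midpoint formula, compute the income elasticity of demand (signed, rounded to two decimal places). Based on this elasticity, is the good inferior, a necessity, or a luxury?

%ΔQ = (5755 − 6047)/[( 6047 + 5755)/2] = -292/5901 = -0.049483…
%ΔIncome = (44810 − 55540)/[( 55540 + 44810)/2] = -10730/50175 = -0.213851…
E_income = (-292/5901) / (-10730/50175) = 0.2313…
0 < E_income < 1 ⇒ normal good, necessity.

0.23; necessity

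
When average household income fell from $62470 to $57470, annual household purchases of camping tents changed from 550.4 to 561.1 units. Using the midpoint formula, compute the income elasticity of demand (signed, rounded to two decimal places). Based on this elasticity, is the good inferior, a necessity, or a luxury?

-0.23; inferior

%ΔQ = (561.1 − 550.4)/[( 550.4 + 561.1)/2] = 10.7/555.75 = 0.019253…
%ΔIncome = (57470 − 62470)/[( 62470 + 57470)/2] = -5000/59970 = -0.083375…
E_income = (10.7/555.75) / (-5000/59970) = -0.2309…
E_income < 0 ⇒ inferior good.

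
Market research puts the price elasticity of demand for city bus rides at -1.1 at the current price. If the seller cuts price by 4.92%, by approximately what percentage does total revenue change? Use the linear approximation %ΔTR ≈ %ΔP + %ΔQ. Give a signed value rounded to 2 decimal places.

+0.49%

%ΔQ ≈ Ed × %ΔP = (-1.1) × (-4.92%) = +5.4120%
%ΔTR ≈ %ΔP + %ΔQ = (-4.92%) + (+5.4120%) = +0.4920%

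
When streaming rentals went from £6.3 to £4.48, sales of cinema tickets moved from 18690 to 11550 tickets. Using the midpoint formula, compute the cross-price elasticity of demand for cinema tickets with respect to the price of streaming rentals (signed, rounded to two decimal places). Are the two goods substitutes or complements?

%ΔQ_{cinema tickets} = (11550 − 18690)/avg = -7140/15120 = -0.472222…
%ΔP_{streaming rentals} = (4.48 − 6.3)/avg = -1.82/5.39 = -0.337662…
E_cross = (-7140/15120) / (-1.82/5.39) = 1.3985…
E_cross > 0 ⇒ the goods are substitutes.

1.40; substitutes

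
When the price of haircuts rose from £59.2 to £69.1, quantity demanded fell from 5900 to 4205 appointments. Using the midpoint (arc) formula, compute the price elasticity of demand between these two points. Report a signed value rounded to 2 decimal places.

-2.17

%ΔQ = (4205 − 5900) / [(5900 + 4205)/2] = -1695/5052.5 = -0.335477…
%ΔP = (69.1 − 59.2) / [(59.2 + 69.1)/2] = 9.9/64.15 = 0.154325…
Arc Ed = %ΔQ / %ΔP = (-1695/5052.5) / (9.9/64.15) = -2.1738…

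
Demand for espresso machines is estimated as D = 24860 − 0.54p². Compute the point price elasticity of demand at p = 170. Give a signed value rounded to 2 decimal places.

dD/dp = −2·0.54·p = -183.6. At p = 170, D = 9254.
Ed = (dD/dp)·(p/D) = (-183.6) × (170/9254) = -3.3728…

-3.37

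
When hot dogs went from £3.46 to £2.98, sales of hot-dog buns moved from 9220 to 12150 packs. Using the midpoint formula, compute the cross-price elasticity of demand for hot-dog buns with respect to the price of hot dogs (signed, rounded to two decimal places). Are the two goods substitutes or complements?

%ΔQ_{hot-dog buns} = (12150 − 9220)/avg = 2930/10685 = 0.274216…
%ΔP_{hot dogs} = (2.98 − 3.46)/avg = -0.48/3.22 = -0.149068…
E_cross = (2930/10685) / (-0.48/3.22) = -1.8395…
E_cross < 0 ⇒ the goods are complements.

-1.84; complements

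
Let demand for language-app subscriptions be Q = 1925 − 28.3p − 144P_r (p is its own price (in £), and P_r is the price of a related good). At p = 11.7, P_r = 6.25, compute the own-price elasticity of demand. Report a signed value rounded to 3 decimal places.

-0.477

At the given values, Q = 1925 − 28.3(11.7) − 144(6.25) = 693.89.
∂Q/∂p = −28.3.
E = (-28.3) × (11.7/693.89) = -0.47717…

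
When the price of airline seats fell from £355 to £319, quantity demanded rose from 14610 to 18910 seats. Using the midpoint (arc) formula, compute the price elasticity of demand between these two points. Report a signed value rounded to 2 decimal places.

%ΔQ = (18910 − 14610) / [(14610 + 18910)/2] = 4300/16760 = 0.256563…
%ΔP = (319 − 355) / [(355 + 319)/2] = -36/337 = -0.106824…
Arc Ed = %ΔQ / %ΔP = (4300/16760) / (-36/337) = -2.4017…

-2.40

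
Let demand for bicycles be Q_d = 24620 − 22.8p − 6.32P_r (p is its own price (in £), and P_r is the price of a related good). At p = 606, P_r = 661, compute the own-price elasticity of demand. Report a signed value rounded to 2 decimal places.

-2.09

At the given values, Q_d = 24620 − 22.8(606) − 6.32(661) = 6625.68.
∂Q_d/∂p = −22.8.
E = (-22.8) × (606/6625.68) = -2.0853…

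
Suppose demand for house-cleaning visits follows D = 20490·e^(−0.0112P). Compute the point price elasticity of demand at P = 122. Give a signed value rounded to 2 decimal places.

dD/dP = −0.0112·D = -58.5248. At P = 122, D = 5225.43.
Ed = (dD/dP)·(P/D) = (-58.5248) × (122/5225.43) = -1.3664

-1.37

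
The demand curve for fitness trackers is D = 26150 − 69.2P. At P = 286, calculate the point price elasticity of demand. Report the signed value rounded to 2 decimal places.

dD/dP = −69.2. At P = 286, D = 26150 − 69.2(286) = 6358.8.
Ed = (dD/dP)·(P/D) = −69.2 × (286/6358.8) = -3.1124…

-3.11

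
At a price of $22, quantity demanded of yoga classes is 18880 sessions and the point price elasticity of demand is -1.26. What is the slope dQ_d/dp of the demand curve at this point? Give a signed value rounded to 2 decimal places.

Ed = (dQ_d/dp)·(p/Q_d) ⇒ dQ_d/dp = Ed·Q_d/p = (-1.26)·18880/22 = -1081.3090…

-1081.31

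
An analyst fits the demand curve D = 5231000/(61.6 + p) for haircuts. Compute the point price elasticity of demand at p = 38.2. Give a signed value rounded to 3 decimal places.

-0.383

dD/dp = −5231000/(61.6 + p)² = -525.199. At p = 38.2, D = 52414.8.
Ed = (dD/dp)·(p/D) = (-525.199) × (38.2/52414.8) = -0.38276…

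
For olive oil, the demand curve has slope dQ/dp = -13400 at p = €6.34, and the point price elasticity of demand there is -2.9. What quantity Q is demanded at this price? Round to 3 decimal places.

Ed = (dQ/dp)·(p/Q) ⇒ Q = (dQ/dp)·p/Ed = (-13400)·6.34/(-2.9) = 29295.17241…

29295.172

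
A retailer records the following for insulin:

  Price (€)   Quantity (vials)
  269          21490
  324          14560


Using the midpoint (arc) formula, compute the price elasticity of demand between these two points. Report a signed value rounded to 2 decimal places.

%ΔQ = (14560 − 21490) / [(21490 + 14560)/2] = -6930/18025 = -0.384466…
%ΔP = (324 − 269) / [(269 + 324)/2] = 55/296.5 = 0.185497…
Arc Ed = %ΔQ / %ΔP = (-6930/18025) / (55/296.5) = -2.0726…

-2.07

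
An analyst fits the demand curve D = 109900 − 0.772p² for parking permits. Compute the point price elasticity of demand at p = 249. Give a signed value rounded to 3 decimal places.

-1.543

dD/dp = −2·0.772·p = -384.456. At p = 249, D = 62035.228.
Ed = (dD/dp)·(p/D) = (-384.456) × (249/62035.228) = -1.54314…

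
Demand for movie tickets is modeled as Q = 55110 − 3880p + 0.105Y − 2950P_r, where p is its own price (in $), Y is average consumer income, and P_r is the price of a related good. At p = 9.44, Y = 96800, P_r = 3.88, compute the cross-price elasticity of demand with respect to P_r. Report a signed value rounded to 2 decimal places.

-0.67

At the given values, Q = 55110 − 3880(9.44) + 0.105(96800) − 2950(3.88) = 17200.8.
∂Q/∂P_r = -2950.
E = (-2950) × (3.88/17200.8) = -0.6654…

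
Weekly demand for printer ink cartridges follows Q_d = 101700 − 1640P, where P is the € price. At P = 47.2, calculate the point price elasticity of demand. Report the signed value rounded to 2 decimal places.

dQ_d/dP = −1640. At P = 47.2, Q_d = 101700 − 1640(47.2) = 24292.
Ed = (dQ_d/dP)·(P/Q_d) = −1640 × (47.2/24292) = -3.1865…

-3.19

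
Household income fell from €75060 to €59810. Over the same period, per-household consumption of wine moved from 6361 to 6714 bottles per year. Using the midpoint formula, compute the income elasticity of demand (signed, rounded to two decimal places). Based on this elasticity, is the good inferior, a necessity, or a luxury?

-0.24; inferior

%ΔQ = (6714 − 6361)/[( 6361 + 6714)/2] = 353/6537.5 = 0.053996…
%ΔIncome = (59810 − 75060)/[( 75060 + 59810)/2] = -15250/67435 = -0.226143…
E_income = (353/6537.5) / (-15250/67435) = -0.2387…
E_income < 0 ⇒ inferior good.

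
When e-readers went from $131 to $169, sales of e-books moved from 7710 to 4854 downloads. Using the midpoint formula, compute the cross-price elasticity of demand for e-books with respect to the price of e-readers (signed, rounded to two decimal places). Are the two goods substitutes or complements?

%ΔQ_{e-books} = (4854 − 7710)/avg = -2856/6282 = -0.454632…
%ΔP_{e-readers} = (169 − 131)/avg = 38/150 = 0.253333…
E_cross = (-2856/6282) / (38/150) = -1.7946…
E_cross < 0 ⇒ the goods are complements.

-1.79; complements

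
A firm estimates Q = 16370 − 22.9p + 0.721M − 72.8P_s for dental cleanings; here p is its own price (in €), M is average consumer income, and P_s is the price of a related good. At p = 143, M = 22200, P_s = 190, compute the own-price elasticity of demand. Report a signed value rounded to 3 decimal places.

-0.214

At the given values, Q = 16370 − 22.9(143) + 0.721(22200) − 72.8(190) = 15269.5.
∂Q/∂p = −22.9.
E = (-22.9) × (143/15269.5) = -0.21446…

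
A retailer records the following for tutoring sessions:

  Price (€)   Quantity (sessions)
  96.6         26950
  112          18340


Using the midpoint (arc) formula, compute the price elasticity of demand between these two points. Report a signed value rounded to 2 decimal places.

-2.58

%ΔQ = (18340 − 26950) / [(26950 + 18340)/2] = -8610/22645 = -0.380216…
%ΔP = (112 − 96.6) / [(96.6 + 112)/2] = 15.4/104.3 = 0.147651…
Arc Ed = %ΔQ / %ΔP = (-8610/22645) / (15.4/104.3) = -2.5751…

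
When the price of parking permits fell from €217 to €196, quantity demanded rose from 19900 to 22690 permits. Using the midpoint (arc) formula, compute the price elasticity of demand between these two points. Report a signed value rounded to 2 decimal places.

-1.29

%ΔQ = (22690 − 19900) / [(19900 + 22690)/2] = 2790/21295 = 0.131016…
%ΔP = (196 − 217) / [(217 + 196)/2] = -21/206.5 = -0.101694…
Arc Ed = %ΔQ / %ΔP = (2790/21295) / (-21/206.5) = -1.2883…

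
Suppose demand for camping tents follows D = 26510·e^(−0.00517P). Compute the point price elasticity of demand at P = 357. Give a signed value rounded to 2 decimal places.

-1.85

dD/dP = −0.00517·D = -21.6435. At P = 357, D = 4186.36.
Ed = (dD/dP)·(P/D) = (-21.6435) × (357/4186.36) = -1.8456…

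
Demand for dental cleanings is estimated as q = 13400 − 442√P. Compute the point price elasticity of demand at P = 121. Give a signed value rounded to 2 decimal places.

-0.28

dq/dP = −442/(2√P) = -20.0909. At P = 121, q = 8538.
Ed = (dq/dP)·(P/q) = (-20.0909) × (121/8538) = -0.2847…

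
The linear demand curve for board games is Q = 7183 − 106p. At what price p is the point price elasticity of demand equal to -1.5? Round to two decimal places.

Ed = −106p/(7183 − 106p). Set this equal to -1.5:
106p = 1.5·(7183 − 106p) ⇒ 106p(1 + 1.5) = 1.5·7183
p = 1.5·7183 / (106·2.5) = 40.6584…

40.66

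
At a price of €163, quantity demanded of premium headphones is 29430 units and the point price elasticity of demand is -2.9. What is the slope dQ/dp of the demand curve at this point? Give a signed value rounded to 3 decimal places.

-523.601

Ed = (dQ/dp)·(p/Q) ⇒ dQ/dp = Ed·Q/p = (-2.9)·29430/163 = -523.60122…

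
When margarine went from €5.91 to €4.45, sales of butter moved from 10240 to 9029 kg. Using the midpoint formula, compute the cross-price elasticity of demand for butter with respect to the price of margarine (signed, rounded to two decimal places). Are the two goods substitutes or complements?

%ΔQ_{butter} = (9029 − 10240)/avg = -1211/9634.5 = -0.125694…
%ΔP_{margarine} = (4.45 − 5.91)/avg = -1.46/5.18 = -0.281853…
E_cross = (-1211/9634.5) / (-1.46/5.18) = 0.4459…
E_cross > 0 ⇒ the goods are substitutes.

0.45; substitutes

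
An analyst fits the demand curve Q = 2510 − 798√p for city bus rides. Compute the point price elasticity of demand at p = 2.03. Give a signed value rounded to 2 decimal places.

-0.41

dQ/dp = −798/(2√p) = -280.043. At p = 2.03, Q = 1373.03.
Ed = (dQ/dp)·(p/Q) = (-280.043) × (2.03/1373.03) = -0.4140…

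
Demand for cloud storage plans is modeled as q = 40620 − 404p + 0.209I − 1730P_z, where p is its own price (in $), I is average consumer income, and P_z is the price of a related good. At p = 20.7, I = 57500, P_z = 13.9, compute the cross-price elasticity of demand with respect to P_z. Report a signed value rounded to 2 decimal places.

-1.19

At the given values, q = 40620 − 404(20.7) + 0.209(57500) − 1730(13.9) = 20227.7.
∂q/∂P_z = -1730.
E = (-1730) × (13.9/20227.7) = -1.1888…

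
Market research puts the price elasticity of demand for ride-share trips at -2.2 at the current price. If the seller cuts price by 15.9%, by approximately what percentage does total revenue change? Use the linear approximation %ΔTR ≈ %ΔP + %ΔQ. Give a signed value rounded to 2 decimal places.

+19.08%

%ΔQ ≈ Ed × %ΔP = (-2.2) × (-15.9%) = +34.9800%
%ΔTR ≈ %ΔP + %ΔQ = (-15.9%) + (+34.9800%) = +19.0800%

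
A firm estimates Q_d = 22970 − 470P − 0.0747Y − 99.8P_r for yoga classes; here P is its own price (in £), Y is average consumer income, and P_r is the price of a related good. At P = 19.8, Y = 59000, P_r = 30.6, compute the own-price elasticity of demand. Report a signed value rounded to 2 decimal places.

-1.50

At the given values, Q_d = 22970 − 470(19.8) − 0.0747(59000) − 99.8(30.6) = 6202.82.
∂Q_d/∂P = −470.
E = (-470) × (19.8/6202.82) = -1.5002…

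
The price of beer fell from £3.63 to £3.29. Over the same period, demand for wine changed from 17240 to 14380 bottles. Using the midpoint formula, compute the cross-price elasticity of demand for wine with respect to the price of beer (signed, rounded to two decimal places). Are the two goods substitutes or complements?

1.84; substitutes

%ΔQ_{wine} = (14380 − 17240)/avg = -2860/15810 = -0.180898…
%ΔP_{beer} = (3.29 − 3.63)/avg = -0.34/3.46 = -0.098265…
E_cross = (-2860/15810) / (-0.34/3.46) = 1.8409…
E_cross > 0 ⇒ the goods are substitutes.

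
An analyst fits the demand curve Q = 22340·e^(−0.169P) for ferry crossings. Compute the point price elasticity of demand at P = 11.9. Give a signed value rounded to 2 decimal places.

-2.01

dQ/dP = −0.169·Q = -505.313. At P = 11.9, Q = 2990.02.
Ed = (dQ/dP)·(P/Q) = (-505.313) × (11.9/2990.02) = -2.0111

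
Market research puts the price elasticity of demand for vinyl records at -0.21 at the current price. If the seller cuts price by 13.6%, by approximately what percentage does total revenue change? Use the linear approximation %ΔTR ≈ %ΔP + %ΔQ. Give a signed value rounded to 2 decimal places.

%ΔQ ≈ Ed × %ΔP = (-0.21) × (-13.6%) = +2.8560%
%ΔTR ≈ %ΔP + %ΔQ = (-13.6%) + (+2.8560%) = -10.7440%

-10.74%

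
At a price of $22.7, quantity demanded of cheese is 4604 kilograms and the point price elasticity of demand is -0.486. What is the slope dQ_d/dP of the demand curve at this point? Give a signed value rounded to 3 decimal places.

Ed = (dQ_d/dP)·(P/Q_d) ⇒ dQ_d/dP = Ed·Q_d/P = (-0.486)·4604/22.7 = -98.57022…

-98.570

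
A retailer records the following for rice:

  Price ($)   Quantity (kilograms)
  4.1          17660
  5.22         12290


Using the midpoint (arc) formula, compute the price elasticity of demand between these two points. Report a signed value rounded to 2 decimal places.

%ΔQ = (12290 − 17660) / [(17660 + 12290)/2] = -5370/14975 = -0.358597…
%ΔP = (5.22 − 4.1) / [(4.1 + 5.22)/2] = 1.12/4.66 = 0.240343…
Arc Ed = %ΔQ / %ΔP = (-5370/14975) / (1.12/4.66) = -1.4920…

-1.49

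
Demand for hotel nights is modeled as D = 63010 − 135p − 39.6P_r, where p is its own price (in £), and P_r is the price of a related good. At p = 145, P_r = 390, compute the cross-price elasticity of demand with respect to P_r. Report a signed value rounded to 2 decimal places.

At the given values, D = 63010 − 135(145) − 39.6(390) = 27991.
∂D/∂P_r = -39.6.
E = (-39.6) × (390/27991) = -0.5517…

-0.55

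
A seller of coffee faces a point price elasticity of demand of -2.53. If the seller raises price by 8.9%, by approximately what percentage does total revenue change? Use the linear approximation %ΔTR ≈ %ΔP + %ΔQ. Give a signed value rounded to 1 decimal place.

%ΔQ ≈ Ed × %ΔP = (-2.53) × (+8.9%) = -22.5170%
%ΔTR ≈ %ΔP + %ΔQ = (+8.9%) + (-22.5170%) = -13.6170%

-13.6%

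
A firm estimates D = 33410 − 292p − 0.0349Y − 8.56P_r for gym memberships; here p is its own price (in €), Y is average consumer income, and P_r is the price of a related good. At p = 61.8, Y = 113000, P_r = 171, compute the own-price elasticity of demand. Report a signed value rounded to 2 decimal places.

-1.81

At the given values, D = 33410 − 292(61.8) − 0.0349(113000) − 8.56(171) = 9956.94.
∂D/∂p = −292.
E = (-292) × (61.8/9956.94) = -1.8123…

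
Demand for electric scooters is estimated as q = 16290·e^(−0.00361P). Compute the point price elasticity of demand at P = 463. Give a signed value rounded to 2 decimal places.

-1.67

dq/dP = −0.00361·q = -11.0544. At P = 463, q = 3062.16.
Ed = (dq/dP)·(P/q) = (-11.0544) × (463/3062.16) = -1.6714…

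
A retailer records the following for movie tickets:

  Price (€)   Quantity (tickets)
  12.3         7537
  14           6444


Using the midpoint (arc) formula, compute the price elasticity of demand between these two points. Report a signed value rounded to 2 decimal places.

-1.21

%ΔQ = (6444 − 7537) / [(7537 + 6444)/2] = -1093/6990.5 = -0.156355…
%ΔP = (14 − 12.3) / [(12.3 + 14)/2] = 1.7/13.15 = 0.129277…
Arc Ed = %ΔQ / %ΔP = (-1093/6990.5) / (1.7/13.15) = -1.2094…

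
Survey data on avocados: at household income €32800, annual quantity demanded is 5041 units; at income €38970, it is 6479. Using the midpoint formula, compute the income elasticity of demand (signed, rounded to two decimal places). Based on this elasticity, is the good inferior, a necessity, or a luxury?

%ΔQ = (6479 − 5041)/[( 5041 + 6479)/2] = 1438/5760 = 0.249652…
%ΔIncome = (38970 − 32800)/[( 32800 + 38970)/2] = 6170/35885 = 0.171938…
E_income = (1438/5760) / (6170/35885) = 1.4519…
E_income > 1 ⇒ normal good, luxury.

1.45; luxury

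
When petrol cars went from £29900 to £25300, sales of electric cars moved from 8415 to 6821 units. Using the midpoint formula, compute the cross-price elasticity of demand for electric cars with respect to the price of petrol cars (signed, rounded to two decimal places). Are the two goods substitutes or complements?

1.26; substitutes

%ΔQ_{electric cars} = (6821 − 8415)/avg = -1594/7618 = -0.209241…
%ΔP_{petrol cars} = (25300 − 29900)/avg = -4600/27600 = -0.166666…
E_cross = (-1594/7618) / (-4600/27600) = 1.2554…
E_cross > 0 ⇒ the goods are substitutes.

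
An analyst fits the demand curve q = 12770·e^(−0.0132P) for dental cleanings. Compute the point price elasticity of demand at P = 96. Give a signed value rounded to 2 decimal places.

-1.27

dq/dP = −0.0132·q = -47.4708. At P = 96, q = 3596.28.
Ed = (dq/dP)·(P/q) = (-47.4708) × (96/3596.28) = -1.2672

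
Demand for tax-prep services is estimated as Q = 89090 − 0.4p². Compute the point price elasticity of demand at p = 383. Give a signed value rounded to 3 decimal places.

-3.858

dQ/dp = −2·0.4·p = -306.4. At p = 383, Q = 30414.4.
Ed = (dQ/dp)·(p/Q) = (-306.4) × (383/30414.4) = -3.85840…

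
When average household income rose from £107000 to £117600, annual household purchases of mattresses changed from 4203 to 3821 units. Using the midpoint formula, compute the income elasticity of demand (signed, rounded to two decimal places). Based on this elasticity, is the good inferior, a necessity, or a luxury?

-1.01; inferior

%ΔQ = (3821 − 4203)/[( 4203 + 3821)/2] = -382/4012 = -0.095214…
%ΔIncome = (117600 − 107000)/[( 107000 + 117600)/2] = 10600/112300 = 0.094390…
E_income = (-382/4012) / (10600/112300) = -1.0087…
E_income < 0 ⇒ inferior good.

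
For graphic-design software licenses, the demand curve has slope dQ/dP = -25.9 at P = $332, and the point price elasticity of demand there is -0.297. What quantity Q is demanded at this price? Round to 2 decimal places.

Ed = (dQ/dP)·(P/Q) ⇒ Q = (dQ/dP)·P/Ed = (-25.9)·332/(-0.297) = 28952.1885…

28952.19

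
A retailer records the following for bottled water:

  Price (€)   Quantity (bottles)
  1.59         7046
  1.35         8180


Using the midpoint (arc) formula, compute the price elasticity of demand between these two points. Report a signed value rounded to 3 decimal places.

%ΔQ = (8180 − 7046) / [(7046 + 8180)/2] = 1134/7613 = 0.148955…
%ΔP = (1.35 − 1.59) / [(1.59 + 1.35)/2] = -0.24/1.47 = -0.163265…
Arc Ed = %ΔQ / %ΔP = (1134/7613) / (-0.24/1.47) = -0.91235…

-0.912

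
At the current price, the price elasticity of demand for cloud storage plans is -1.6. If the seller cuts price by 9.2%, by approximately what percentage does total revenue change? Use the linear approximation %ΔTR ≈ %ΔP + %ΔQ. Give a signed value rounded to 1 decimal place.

%ΔQ ≈ Ed × %ΔP = (-1.6) × (-9.2%) = +14.7200%
%ΔTR ≈ %ΔP + %ΔQ = (-9.2%) + (+14.7200%) = +5.5200%

+5.5%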